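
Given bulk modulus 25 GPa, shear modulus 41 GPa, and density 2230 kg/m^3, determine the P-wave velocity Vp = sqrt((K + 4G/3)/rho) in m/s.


First compute the effective modulus:
K + 4G/3 = 25e9 + 4*41e9/3 = 79666666666.67 Pa
Then divide by density:
79666666666.67 / 2230 = 35724962.6308 Pa/(kg/m^3)
Take the square root:
Vp = sqrt(35724962.6308) = 5977.04 m/s

5977.04


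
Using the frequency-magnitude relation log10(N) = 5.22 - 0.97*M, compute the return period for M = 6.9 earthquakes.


log10(N) = 5.22 - 0.97*6.9 = -1.473
N = 10^-1.473 = 0.033651
T = 1/N = 1/0.033651 = 29.7167 years

29.7167


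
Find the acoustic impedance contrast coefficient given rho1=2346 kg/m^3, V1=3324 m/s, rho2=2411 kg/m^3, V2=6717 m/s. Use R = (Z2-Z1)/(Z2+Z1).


Z1 = 2346 * 3324 = 7798104
Z2 = 2411 * 6717 = 16194687
R = (16194687 - 7798104) / (16194687 + 7798104) = 8396583 / 23992791 = 0.35

0.35


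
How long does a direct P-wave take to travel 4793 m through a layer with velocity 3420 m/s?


t = x / V
= 4793 / 3420
= 1.4015 s

1.4015


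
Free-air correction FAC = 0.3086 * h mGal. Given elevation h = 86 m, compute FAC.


FAC = 0.3086 * h
= 0.3086 * 86
= 26.5396 mGal

26.5396


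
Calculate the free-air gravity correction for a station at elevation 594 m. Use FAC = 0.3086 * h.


FAC = 0.3086 * h
= 0.3086 * 594
= 183.3084 mGal

183.3084


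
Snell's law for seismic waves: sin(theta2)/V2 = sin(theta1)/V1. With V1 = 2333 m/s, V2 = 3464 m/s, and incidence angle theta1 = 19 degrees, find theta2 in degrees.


sin(theta1) = sin(19 deg) = 0.325568
sin(theta2) = V2/V1 * sin(theta1) = 3464/2333 * 0.325568 = 0.483398
theta2 = arcsin(0.483398) = 28.9076 degrees

28.9076


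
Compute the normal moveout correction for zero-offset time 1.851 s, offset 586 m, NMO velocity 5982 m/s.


x/Vnmo = 586/5982 = 0.097961
(x/Vnmo)^2 = 0.009596
t0^2 = 3.426201
sqrt(3.426201 + 0.009596) = 1.85359
dt = 1.85359 - 1.851 = 0.00259

0.00259


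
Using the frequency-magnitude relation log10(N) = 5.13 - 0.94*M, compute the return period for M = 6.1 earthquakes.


log10(N) = 5.13 - 0.94*6.1 = -0.604
N = 10^-0.604 = 0.248886
T = 1/N = 1/0.248886 = 4.0179 years

4.0179


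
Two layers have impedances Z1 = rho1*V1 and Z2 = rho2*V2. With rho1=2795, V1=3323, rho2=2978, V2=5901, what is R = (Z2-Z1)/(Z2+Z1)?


Z1 = 2795 * 3323 = 9287785
Z2 = 2978 * 5901 = 17573178
R = (17573178 - 9287785) / (17573178 + 9287785) = 8285393 / 26860963 = 0.3085

0.3085


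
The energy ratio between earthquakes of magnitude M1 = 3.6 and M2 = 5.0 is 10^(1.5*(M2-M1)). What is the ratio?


M2 - M1 = 5.0 - 3.6 = 1.4
1.5 * 1.4 = 2.1
ratio = 10^2.1 = 125.89

125.89


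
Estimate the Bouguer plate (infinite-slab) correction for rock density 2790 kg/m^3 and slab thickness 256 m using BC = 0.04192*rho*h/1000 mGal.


BC = 0.04192 * rho * h / 1000
= 0.04192 * 2790 * 256 / 1000
= 29.9409 mGal

29.9409


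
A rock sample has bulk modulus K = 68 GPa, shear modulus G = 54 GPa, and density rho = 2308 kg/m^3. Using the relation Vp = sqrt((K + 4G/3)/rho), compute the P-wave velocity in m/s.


First compute the effective modulus:
K + 4G/3 = 68e9 + 4*54e9/3 = 140000000000.0 Pa
Then divide by density:
140000000000.0 / 2308 = 60658578.8562 Pa/(kg/m^3)
Take the square root:
Vp = sqrt(60658578.8562) = 7788.36 m/s

7788.36


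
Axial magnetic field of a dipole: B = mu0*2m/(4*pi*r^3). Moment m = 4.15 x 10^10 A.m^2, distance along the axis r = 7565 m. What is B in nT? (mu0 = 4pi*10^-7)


m = 4.15 x 10^10 = 41500000000 A.m^2
2m = 83000000000 A.m^2
r^3 = 7565^3 = 432939087125
B = (4pi*10^-7) * 83000000000 / (4*pi * 432939087125) * 1e9
= 104300.876099 / 5440473022255.09 * 1e9
= 19.1713 nT

19.1713


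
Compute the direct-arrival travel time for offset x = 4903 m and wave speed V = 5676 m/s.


t = x / V
= 4903 / 5676
= 0.8638 s

0.8638


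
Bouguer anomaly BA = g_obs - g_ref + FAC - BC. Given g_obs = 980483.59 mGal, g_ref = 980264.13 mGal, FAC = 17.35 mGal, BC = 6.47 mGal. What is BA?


BA = g_obs - g_ref + FAC - BC
= 980483.59 - 980264.13 + 17.35 - 6.47
= 230.34 mGal

230.34


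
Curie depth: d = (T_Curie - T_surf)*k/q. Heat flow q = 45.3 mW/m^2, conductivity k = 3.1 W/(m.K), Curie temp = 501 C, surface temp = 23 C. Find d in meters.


T_Curie - T_surf = 501 - 23 = 478 C
Convert q to W/m^2: 45.3 mW/m^2 = 0.0453 W/m^2
d = 478 * 3.1 / 0.0453 = 32710.82 m

32710.82


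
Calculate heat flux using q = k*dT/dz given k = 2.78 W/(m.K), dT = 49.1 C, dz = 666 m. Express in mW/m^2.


q = k * dT / dz * 1000
= 2.78 * 49.1 / 666 * 1000
= 0.204952 * 1000
= 204.952 mW/m^2

204.952


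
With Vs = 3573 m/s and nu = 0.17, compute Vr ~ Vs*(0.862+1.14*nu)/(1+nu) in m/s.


Numerator factor = 0.862 + 1.14*0.17 = 1.0558
Denominator = 1 + 0.17 = 1.17
Vr = 3573 * 1.0558 / 1.17 = 3224.25 m/s

3224.25


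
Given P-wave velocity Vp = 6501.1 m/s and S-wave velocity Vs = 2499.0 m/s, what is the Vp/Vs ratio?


Vp/Vs = 6501.1 / 2499.0
= 2.6015

2.6015


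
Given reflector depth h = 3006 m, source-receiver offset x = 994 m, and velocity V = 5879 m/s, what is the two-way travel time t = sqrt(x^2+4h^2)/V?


x^2 + 4h^2 = 994^2 + 4*3006^2 = 988036 + 36144144 = 37132180
sqrt(37132180) = 6093.618
t = 6093.618 / 5879 = 1.0365 s

1.0365


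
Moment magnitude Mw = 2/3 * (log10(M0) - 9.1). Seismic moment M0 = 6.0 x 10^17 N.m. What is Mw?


log10(M0) = log10(6.0 x 10^17) = 17.7782
Mw = 2/3 * (17.7782 - 9.1)
= 2/3 * 8.6782
= 5.79

5.79


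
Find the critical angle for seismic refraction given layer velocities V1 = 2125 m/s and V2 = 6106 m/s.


V1/V2 = 2125/6106 = 0.348018
theta_c = arcsin(0.348018) = 20.3662 degrees

20.3662


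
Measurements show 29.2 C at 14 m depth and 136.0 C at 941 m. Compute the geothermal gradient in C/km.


dT = 136.0 - 29.2 = 106.8 C
dz = 941 - 14 = 927 m
gradient = dT/dz * 1000 = 106.8/927 * 1000 = 115.2104 C/km

115.2104


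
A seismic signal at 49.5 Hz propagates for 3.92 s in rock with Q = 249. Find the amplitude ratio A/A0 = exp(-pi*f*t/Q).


pi*f*t/Q = pi*49.5*3.92/249 = 2.448171
A/A0 = exp(-2.448171) = 0.086452

0.086452


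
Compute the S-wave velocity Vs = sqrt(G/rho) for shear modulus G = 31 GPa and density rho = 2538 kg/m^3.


Convert G to Pa: G = 31e9 Pa
Compute G/rho = 31e9 / 2538 = 12214342.0016
Vs = sqrt(12214342.0016) = 3494.9 m/s

3494.9


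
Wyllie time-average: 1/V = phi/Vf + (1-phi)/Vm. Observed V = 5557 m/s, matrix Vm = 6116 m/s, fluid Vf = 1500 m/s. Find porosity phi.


1/V - 1/Vm = 1/5557 - 1/6116 = 1.645e-05
1/Vf - 1/Vm = 1/1500 - 1/6116 = 0.00050316
phi = 1.645e-05 / 0.00050316 = 0.0327

0.0327


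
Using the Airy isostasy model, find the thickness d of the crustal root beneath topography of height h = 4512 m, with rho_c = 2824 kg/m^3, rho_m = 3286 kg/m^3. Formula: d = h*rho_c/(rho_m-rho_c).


rho_m - rho_c = 3286 - 2824 = 462
d = 4512 * 2824 / 462
= 12741888 / 462
= 27579.84 m

27579.84


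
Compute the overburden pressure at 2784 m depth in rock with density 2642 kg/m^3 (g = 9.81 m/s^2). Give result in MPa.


P = rho * g * z / 1e6
= 2642 * 9.81 * 2784 / 1e6
= 72155767.68 / 1e6
= 72.1558 MPa

72.1558


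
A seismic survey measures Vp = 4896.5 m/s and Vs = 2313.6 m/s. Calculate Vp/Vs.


Vp/Vs = 4896.5 / 2313.6
= 2.1164

2.1164


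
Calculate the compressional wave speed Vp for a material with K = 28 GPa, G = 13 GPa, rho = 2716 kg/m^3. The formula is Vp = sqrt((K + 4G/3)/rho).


First compute the effective modulus:
K + 4G/3 = 28e9 + 4*13e9/3 = 45333333333.33 Pa
Then divide by density:
45333333333.33 / 2716 = 16691212.5675 Pa/(kg/m^3)
Take the square root:
Vp = sqrt(16691212.5675) = 4085.49 m/s

4085.49


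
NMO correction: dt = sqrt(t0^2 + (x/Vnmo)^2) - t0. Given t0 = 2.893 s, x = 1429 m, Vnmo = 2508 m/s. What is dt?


x/Vnmo = 1429/2508 = 0.569777
(x/Vnmo)^2 = 0.324646
t0^2 = 8.369449
sqrt(8.369449 + 0.324646) = 2.948575
dt = 2.948575 - 2.893 = 0.055575

0.055575


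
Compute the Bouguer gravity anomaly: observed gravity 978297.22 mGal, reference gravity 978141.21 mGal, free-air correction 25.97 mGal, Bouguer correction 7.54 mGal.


BA = g_obs - g_ref + FAC - BC
= 978297.22 - 978141.21 + 25.97 - 7.54
= 174.44 mGal

174.44


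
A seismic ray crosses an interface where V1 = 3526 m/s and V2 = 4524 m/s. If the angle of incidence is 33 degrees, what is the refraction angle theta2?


sin(theta1) = sin(33 deg) = 0.544639
sin(theta2) = V2/V1 * sin(theta1) = 4524/3526 * 0.544639 = 0.698794
theta2 = arcsin(0.698794) = 44.3303 degrees

44.3303


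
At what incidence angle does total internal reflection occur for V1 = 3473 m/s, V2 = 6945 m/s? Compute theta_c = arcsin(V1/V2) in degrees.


V1/V2 = 3473/6945 = 0.500072
theta_c = arcsin(0.500072) = 30.0048 degrees

30.0048


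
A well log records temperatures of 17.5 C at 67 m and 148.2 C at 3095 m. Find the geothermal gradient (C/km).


dT = 148.2 - 17.5 = 130.7 C
dz = 3095 - 67 = 3028 m
gradient = dT/dz * 1000 = 130.7/3028 * 1000 = 43.1638 C/km

43.1638


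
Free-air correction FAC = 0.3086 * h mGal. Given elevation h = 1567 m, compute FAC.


FAC = 0.3086 * h
= 0.3086 * 1567
= 483.5762 mGal

483.5762


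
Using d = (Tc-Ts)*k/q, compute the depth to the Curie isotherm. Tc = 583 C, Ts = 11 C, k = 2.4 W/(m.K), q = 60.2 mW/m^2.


T_Curie - T_surf = 583 - 11 = 572 C
Convert q to W/m^2: 60.2 mW/m^2 = 0.0602 W/m^2
d = 572 * 2.4 / 0.0602 = 22803.99 m

22803.99


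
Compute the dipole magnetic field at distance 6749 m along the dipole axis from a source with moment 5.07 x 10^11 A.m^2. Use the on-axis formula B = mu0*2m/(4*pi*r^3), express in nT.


m = 5.07 x 10^11 = 507000000000 A.m^2
2m = 1014000000000 A.m^2
r^3 = 6749^3 = 307410207749
B = (4pi*10^-7) * 1014000000000 / (4*pi * 307410207749) * 1e9
= 1274229.980296 / 3863030601211.08 * 1e9
= 329.8524 nT

329.8524


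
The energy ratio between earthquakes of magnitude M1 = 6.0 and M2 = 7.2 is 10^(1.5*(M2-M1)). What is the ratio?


M2 - M1 = 7.2 - 6.0 = 1.2
1.5 * 1.2 = 1.8
ratio = 10^1.8 = 63.1

63.1


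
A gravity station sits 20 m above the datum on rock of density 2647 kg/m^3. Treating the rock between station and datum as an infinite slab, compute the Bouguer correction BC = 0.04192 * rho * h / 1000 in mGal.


BC = 0.04192 * rho * h / 1000
= 0.04192 * 2647 * 20 / 1000
= 2.2192 mGal

2.2192


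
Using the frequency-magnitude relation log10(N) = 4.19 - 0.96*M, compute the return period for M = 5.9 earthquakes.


log10(N) = 4.19 - 0.96*5.9 = -1.474
N = 10^-1.474 = 0.033574
T = 1/N = 1/0.033574 = 29.7852 years

29.7852


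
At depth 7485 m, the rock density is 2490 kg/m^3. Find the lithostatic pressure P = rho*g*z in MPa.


P = rho * g * z / 1e6
= 2490 * 9.81 * 7485 / 1e6
= 182835346.5 / 1e6
= 182.8353 MPa

182.8353


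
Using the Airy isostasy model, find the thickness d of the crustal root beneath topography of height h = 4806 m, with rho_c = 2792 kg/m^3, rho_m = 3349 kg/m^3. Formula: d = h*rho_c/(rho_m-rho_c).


rho_m - rho_c = 3349 - 2792 = 557
d = 4806 * 2792 / 557
= 13418352 / 557
= 24090.4 m

24090.4


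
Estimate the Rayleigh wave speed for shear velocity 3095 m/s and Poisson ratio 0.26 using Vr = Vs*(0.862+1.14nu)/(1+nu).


Numerator factor = 0.862 + 1.14*0.26 = 1.1584
Denominator = 1 + 0.26 = 1.26
Vr = 3095 * 1.1584 / 1.26 = 2845.43 m/s

2845.43


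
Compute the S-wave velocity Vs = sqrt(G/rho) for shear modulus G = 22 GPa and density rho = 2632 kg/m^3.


Convert G to Pa: G = 22e9 Pa
Compute G/rho = 22e9 / 2632 = 8358662.614
Vs = sqrt(8358662.614) = 2891.14 m/s

2891.14


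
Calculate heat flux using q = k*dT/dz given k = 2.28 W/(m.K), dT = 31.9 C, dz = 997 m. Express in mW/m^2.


q = k * dT / dz * 1000
= 2.28 * 31.9 / 997 * 1000
= 0.072951 * 1000
= 72.9509 mW/m^2

72.9509


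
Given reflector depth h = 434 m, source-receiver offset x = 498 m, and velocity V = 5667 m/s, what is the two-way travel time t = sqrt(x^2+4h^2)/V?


x^2 + 4h^2 = 498^2 + 4*434^2 = 248004 + 753424 = 1001428
sqrt(1001428) = 1000.7137
t = 1000.7137 / 5667 = 0.1766 s

0.1766


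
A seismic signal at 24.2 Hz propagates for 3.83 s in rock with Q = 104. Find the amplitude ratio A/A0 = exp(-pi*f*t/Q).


pi*f*t/Q = pi*24.2*3.83/104 = 2.799824
A/A0 = exp(-2.799824) = 0.060821

0.060821


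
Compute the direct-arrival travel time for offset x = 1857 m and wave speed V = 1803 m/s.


t = x / V
= 1857 / 1803
= 1.03 s

1.03


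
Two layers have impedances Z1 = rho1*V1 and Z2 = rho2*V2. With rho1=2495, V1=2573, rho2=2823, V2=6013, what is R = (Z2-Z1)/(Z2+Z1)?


Z1 = 2495 * 2573 = 6419635
Z2 = 2823 * 6013 = 16974699
R = (16974699 - 6419635) / (16974699 + 6419635) = 10555064 / 23394334 = 0.4512

0.4512


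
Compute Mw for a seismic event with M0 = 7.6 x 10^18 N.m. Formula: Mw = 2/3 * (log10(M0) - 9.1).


log10(M0) = log10(7.6 x 10^18) = 18.8808
Mw = 2/3 * (18.8808 - 9.1)
= 2/3 * 9.7808
= 6.52

6.52


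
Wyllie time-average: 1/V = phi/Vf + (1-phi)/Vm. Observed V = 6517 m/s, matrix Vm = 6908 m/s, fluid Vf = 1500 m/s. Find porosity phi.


1/V - 1/Vm = 1/6517 - 1/6908 = 8.69e-06
1/Vf - 1/Vm = 1/1500 - 1/6908 = 0.00052191
phi = 8.69e-06 / 0.00052191 = 0.0166

0.0166


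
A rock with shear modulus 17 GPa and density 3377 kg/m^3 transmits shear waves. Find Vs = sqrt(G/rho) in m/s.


Convert G to Pa: G = 17e9 Pa
Compute G/rho = 17e9 / 3377 = 5034053.894
Vs = sqrt(5034053.894) = 2243.67 m/s

2243.67


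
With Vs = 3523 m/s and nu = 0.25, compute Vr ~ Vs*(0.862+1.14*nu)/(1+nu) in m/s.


Numerator factor = 0.862 + 1.14*0.25 = 1.147
Denominator = 1 + 0.25 = 1.25
Vr = 3523 * 1.147 / 1.25 = 3232.7 m/s

3232.7


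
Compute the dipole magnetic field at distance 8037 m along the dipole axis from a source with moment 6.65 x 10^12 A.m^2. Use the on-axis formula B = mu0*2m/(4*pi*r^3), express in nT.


m = 6.65 x 10^12 = 6650000000000 A.m^2
2m = 13300000000000 A.m^2
r^3 = 8037^3 = 519136906653
B = (4pi*10^-7) * 13300000000000 / (4*pi * 519136906653) * 1e9
= 16713272.917098 / 6523666768593.58 * 1e9
= 2561.9446 nT

2561.9446


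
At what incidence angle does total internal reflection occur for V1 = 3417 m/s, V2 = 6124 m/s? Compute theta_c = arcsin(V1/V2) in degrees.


V1/V2 = 3417/6124 = 0.557969
theta_c = arcsin(0.557969) = 33.9154 degrees

33.9154


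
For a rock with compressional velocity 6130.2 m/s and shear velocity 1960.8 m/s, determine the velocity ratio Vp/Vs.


Vp/Vs = 6130.2 / 1960.8
= 3.1264

3.1264


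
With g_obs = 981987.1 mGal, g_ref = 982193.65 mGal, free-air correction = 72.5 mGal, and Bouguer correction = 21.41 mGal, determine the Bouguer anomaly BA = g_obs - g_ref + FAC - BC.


BA = g_obs - g_ref + FAC - BC
= 981987.1 - 982193.65 + 72.5 - 21.41
= -155.46 mGal

-155.46


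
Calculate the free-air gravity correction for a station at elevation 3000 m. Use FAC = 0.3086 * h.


FAC = 0.3086 * h
= 0.3086 * 3000
= 925.8 mGal

925.8


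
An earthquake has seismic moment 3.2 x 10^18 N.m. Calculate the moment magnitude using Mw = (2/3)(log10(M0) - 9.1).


log10(M0) = log10(3.2 x 10^18) = 18.5051
Mw = 2/3 * (18.5051 - 9.1)
= 2/3 * 9.4051
= 6.27

6.27


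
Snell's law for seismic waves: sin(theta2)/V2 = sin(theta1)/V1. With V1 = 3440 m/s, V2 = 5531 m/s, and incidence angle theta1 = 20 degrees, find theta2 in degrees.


sin(theta1) = sin(20 deg) = 0.34202
sin(theta2) = V2/V1 * sin(theta1) = 5531/3440 * 0.34202 = 0.549917
theta2 = arcsin(0.549917) = 33.3613 degrees

33.3613


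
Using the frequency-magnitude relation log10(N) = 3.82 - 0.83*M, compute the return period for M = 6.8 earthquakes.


log10(N) = 3.82 - 0.83*6.8 = -1.824
N = 10^-1.824 = 0.014997
T = 1/N = 1/0.014997 = 66.6807 years

66.6807


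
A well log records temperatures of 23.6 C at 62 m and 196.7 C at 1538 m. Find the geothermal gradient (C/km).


dT = 196.7 - 23.6 = 173.1 C
dz = 1538 - 62 = 1476 m
gradient = dT/dz * 1000 = 173.1/1476 * 1000 = 117.2764 C/km

117.2764


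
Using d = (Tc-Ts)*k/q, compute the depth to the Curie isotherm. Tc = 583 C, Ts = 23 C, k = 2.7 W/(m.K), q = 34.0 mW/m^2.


T_Curie - T_surf = 583 - 23 = 560 C
Convert q to W/m^2: 34.0 mW/m^2 = 0.034 W/m^2
d = 560 * 2.7 / 0.034 = 44470.59 m

44470.59


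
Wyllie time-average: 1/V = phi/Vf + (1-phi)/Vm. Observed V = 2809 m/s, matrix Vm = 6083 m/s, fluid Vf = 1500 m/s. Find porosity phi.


1/V - 1/Vm = 1/2809 - 1/6083 = 0.00019161
1/Vf - 1/Vm = 1/1500 - 1/6083 = 0.00050227
phi = 0.00019161 / 0.00050227 = 0.3815

0.3815


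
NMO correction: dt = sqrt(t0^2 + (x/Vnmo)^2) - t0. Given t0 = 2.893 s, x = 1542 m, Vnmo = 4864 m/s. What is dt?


x/Vnmo = 1542/4864 = 0.317023
(x/Vnmo)^2 = 0.100504
t0^2 = 8.369449
sqrt(8.369449 + 0.100504) = 2.910318
dt = 2.910318 - 2.893 = 0.017318

0.017318


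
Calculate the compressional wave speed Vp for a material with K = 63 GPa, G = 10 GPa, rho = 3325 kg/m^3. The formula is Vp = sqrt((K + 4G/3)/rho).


First compute the effective modulus:
K + 4G/3 = 63e9 + 4*10e9/3 = 76333333333.33 Pa
Then divide by density:
76333333333.33 / 3325 = 22957393.4837 Pa/(kg/m^3)
Take the square root:
Vp = sqrt(22957393.4837) = 4791.39 m/s

4791.39


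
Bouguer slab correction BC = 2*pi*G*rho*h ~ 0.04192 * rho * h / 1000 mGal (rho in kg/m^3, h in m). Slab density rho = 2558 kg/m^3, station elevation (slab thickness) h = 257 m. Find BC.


BC = 0.04192 * rho * h / 1000
= 0.04192 * 2558 * 257 / 1000
= 27.5585 mGal

27.5585


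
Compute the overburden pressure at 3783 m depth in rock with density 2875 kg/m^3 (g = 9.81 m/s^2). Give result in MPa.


P = rho * g * z / 1e6
= 2875 * 9.81 * 3783 / 1e6
= 106694786.25 / 1e6
= 106.6948 MPa

106.6948


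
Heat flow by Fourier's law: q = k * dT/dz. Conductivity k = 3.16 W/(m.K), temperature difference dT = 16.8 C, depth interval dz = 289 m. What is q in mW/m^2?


q = k * dT / dz * 1000
= 3.16 * 16.8 / 289 * 1000
= 0.183696 * 1000
= 183.6955 mW/m^2

183.6955


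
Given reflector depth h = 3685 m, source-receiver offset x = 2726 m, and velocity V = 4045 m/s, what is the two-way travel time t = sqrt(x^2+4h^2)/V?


x^2 + 4h^2 = 2726^2 + 4*3685^2 = 7431076 + 54316900 = 61747976
sqrt(61747976) = 7857.988
t = 7857.988 / 4045 = 1.9426 s

1.9426


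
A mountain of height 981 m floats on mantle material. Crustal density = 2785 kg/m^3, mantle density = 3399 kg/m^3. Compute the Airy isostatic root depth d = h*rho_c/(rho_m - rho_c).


rho_m - rho_c = 3399 - 2785 = 614
d = 981 * 2785 / 614
= 2732085 / 614
= 4449.65 m

4449.65


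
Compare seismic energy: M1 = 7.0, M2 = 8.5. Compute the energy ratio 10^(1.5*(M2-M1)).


M2 - M1 = 8.5 - 7.0 = 1.5
1.5 * 1.5 = 2.25
ratio = 10^2.25 = 177.83

177.83


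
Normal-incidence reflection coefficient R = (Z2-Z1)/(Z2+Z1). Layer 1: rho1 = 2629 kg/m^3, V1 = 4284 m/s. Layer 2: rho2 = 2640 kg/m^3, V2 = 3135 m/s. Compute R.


Z1 = 2629 * 4284 = 11262636
Z2 = 2640 * 3135 = 8276400
R = (8276400 - 11262636) / (8276400 + 11262636) = -2986236 / 19539036 = -0.1528

-0.1528


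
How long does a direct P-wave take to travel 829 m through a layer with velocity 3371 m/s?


t = x / V
= 829 / 3371
= 0.2459 s

0.2459


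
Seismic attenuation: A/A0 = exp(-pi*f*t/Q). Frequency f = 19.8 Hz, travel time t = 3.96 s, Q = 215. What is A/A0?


pi*f*t/Q = pi*19.8*3.96/215 = 1.145702
A/A0 = exp(-1.145702) = 0.318001

0.318001


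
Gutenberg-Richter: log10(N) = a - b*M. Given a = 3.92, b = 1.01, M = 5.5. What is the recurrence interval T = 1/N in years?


log10(N) = 3.92 - 1.01*5.5 = -1.635
N = 10^-1.635 = 0.023174
T = 1/N = 1/0.023174 = 43.1519 years

43.1519


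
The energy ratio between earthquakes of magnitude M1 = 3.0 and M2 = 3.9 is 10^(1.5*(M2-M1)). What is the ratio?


M2 - M1 = 3.9 - 3.0 = 0.9
1.5 * 0.9 = 1.35
ratio = 10^1.35 = 22.39

22.39


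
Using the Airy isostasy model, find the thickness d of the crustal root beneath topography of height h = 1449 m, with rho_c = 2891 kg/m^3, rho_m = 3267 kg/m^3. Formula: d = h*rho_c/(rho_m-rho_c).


rho_m - rho_c = 3267 - 2891 = 376
d = 1449 * 2891 / 376
= 4189059 / 376
= 11141.11 m

11141.11


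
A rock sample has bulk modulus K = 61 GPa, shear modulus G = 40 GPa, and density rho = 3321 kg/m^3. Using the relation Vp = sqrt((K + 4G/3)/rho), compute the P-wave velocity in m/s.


First compute the effective modulus:
K + 4G/3 = 61e9 + 4*40e9/3 = 114333333333.33 Pa
Then divide by density:
114333333333.33 / 3321 = 34427381.3109 Pa/(kg/m^3)
Take the square root:
Vp = sqrt(34427381.3109) = 5867.49 m/s

5867.49


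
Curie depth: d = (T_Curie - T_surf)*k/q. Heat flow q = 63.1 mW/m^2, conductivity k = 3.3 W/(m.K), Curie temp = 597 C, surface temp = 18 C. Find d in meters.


T_Curie - T_surf = 597 - 18 = 579 C
Convert q to W/m^2: 63.1 mW/m^2 = 0.0631 W/m^2
d = 579 * 3.3 / 0.0631 = 30280.51 m

30280.51


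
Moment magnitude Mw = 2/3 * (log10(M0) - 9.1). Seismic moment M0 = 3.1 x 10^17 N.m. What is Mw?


log10(M0) = log10(3.1 x 10^17) = 17.4914
Mw = 2/3 * (17.4914 - 9.1)
= 2/3 * 8.3914
= 5.59

5.59


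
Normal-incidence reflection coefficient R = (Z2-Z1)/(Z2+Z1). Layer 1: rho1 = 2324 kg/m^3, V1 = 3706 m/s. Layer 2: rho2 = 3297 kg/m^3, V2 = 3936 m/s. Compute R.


Z1 = 2324 * 3706 = 8612744
Z2 = 3297 * 3936 = 12976992
R = (12976992 - 8612744) / (12976992 + 8612744) = 4364248 / 21589736 = 0.2021

0.2021


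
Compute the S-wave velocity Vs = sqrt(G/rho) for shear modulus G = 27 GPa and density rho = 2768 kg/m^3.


Convert G to Pa: G = 27e9 Pa
Compute G/rho = 27e9 / 2768 = 9754335.2601
Vs = sqrt(9754335.2601) = 3123.19 m/s

3123.19


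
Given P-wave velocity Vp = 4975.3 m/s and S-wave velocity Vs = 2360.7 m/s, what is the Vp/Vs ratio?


Vp/Vs = 4975.3 / 2360.7
= 2.1076

2.1076


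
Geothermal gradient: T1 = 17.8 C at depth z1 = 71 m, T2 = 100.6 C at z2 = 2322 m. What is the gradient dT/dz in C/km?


dT = 100.6 - 17.8 = 82.8 C
dz = 2322 - 71 = 2251 m
gradient = dT/dz * 1000 = 82.8/2251 * 1000 = 36.7837 C/km

36.7837


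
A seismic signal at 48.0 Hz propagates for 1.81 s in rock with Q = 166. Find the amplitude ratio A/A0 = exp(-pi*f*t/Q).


pi*f*t/Q = pi*48.0*1.81/166 = 1.644226
A/A0 = exp(-1.644226) = 0.193162

0.193162


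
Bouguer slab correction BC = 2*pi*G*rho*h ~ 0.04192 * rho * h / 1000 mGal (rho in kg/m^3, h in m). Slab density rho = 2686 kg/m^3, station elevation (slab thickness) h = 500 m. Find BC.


BC = 0.04192 * rho * h / 1000
= 0.04192 * 2686 * 500 / 1000
= 56.2986 mGal

56.2986


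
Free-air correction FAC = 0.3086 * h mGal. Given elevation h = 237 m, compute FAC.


FAC = 0.3086 * h
= 0.3086 * 237
= 73.1382 mGal

73.1382


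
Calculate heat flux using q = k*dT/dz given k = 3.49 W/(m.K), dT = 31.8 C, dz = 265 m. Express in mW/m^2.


q = k * dT / dz * 1000
= 3.49 * 31.8 / 265 * 1000
= 0.4188 * 1000
= 418.8 mW/m^2

418.8


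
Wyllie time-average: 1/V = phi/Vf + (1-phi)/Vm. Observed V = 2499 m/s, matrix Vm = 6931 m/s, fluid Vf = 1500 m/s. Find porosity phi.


1/V - 1/Vm = 1/2499 - 1/6931 = 0.00025588
1/Vf - 1/Vm = 1/1500 - 1/6931 = 0.00052239
phi = 0.00025588 / 0.00052239 = 0.4898

0.4898


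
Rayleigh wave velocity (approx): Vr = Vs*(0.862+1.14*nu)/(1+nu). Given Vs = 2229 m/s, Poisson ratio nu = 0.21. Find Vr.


Numerator factor = 0.862 + 1.14*0.21 = 1.1014
Denominator = 1 + 0.21 = 1.21
Vr = 2229 * 1.1014 / 1.21 = 2028.94 m/s

2028.94


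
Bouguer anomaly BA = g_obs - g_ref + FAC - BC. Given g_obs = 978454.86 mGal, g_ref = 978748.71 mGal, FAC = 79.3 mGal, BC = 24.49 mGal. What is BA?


BA = g_obs - g_ref + FAC - BC
= 978454.86 - 978748.71 + 79.3 - 24.49
= -239.04 mGal

-239.04


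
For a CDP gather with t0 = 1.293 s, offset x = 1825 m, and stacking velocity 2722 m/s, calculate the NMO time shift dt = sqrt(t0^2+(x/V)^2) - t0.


x/Vnmo = 1825/2722 = 0.670463
(x/Vnmo)^2 = 0.44952
t0^2 = 1.671849
sqrt(1.671849 + 0.44952) = 1.456492
dt = 1.456492 - 1.293 = 0.163492

0.163492


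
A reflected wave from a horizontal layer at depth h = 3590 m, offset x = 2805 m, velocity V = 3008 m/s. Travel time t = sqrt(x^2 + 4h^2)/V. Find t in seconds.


x^2 + 4h^2 = 2805^2 + 4*3590^2 = 7868025 + 51552400 = 59420425
sqrt(59420425) = 7708.4645
t = 7708.4645 / 3008 = 2.5627 s

2.5627


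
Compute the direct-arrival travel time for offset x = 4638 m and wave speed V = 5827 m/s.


t = x / V
= 4638 / 5827
= 0.7959 s

0.7959


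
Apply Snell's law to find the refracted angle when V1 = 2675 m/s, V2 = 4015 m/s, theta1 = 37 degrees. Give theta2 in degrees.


sin(theta1) = sin(37 deg) = 0.601815
sin(theta2) = V2/V1 * sin(theta1) = 4015/2675 * 0.601815 = 0.903285
theta2 = arcsin(0.903285) = 64.5933 degrees

64.5933


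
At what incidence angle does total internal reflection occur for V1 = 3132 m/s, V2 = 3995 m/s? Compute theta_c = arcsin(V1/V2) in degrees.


V1/V2 = 3132/3995 = 0.78398
theta_c = arcsin(0.78398) = 51.6264 degrees

51.6264


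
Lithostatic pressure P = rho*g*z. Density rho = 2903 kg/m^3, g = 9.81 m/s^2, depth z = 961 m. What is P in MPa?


P = rho * g * z / 1e6
= 2903 * 9.81 * 961 / 1e6
= 27367771.23 / 1e6
= 27.3678 MPa

27.3678


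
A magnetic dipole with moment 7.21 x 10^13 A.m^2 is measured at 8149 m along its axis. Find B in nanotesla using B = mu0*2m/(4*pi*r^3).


m = 7.21 x 10^13 = 72100000000000 A.m^2
2m = 144200000000000 A.m^2
r^3 = 8149^3 = 541144131949
B = (4pi*10^-7) * 144200000000000 / (4*pi * 541144131949) * 1e9
= 181207064.259059 / 6800217717856.82 * 1e9
= 26647.2445 nT

26647.2445


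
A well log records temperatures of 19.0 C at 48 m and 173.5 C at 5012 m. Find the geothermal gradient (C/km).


dT = 173.5 - 19.0 = 154.5 C
dz = 5012 - 48 = 4964 m
gradient = dT/dz * 1000 = 154.5/4964 * 1000 = 31.1241 C/km

31.1241


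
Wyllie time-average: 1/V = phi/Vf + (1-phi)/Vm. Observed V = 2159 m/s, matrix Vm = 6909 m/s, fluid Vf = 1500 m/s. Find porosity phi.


1/V - 1/Vm = 1/2159 - 1/6909 = 0.00031844
1/Vf - 1/Vm = 1/1500 - 1/6909 = 0.00052193
phi = 0.00031844 / 0.00052193 = 0.6101

0.6101


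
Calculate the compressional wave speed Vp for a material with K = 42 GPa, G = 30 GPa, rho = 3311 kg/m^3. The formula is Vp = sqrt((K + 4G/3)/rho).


First compute the effective modulus:
K + 4G/3 = 42e9 + 4*30e9/3 = 82000000000.0 Pa
Then divide by density:
82000000000.0 / 3311 = 24765931.7427 Pa/(kg/m^3)
Take the square root:
Vp = sqrt(24765931.7427) = 4976.54 m/s

4976.54


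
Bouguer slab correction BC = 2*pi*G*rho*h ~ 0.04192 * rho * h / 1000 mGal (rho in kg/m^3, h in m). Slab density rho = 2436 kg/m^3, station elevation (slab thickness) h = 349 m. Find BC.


BC = 0.04192 * rho * h / 1000
= 0.04192 * 2436 * 349 / 1000
= 35.6389 mGal

35.6389


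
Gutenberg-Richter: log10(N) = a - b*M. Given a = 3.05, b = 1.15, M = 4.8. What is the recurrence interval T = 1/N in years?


log10(N) = 3.05 - 1.15*4.8 = -2.47
N = 10^-2.47 = 0.003388
T = 1/N = 1/0.003388 = 295.1209 years

295.1209


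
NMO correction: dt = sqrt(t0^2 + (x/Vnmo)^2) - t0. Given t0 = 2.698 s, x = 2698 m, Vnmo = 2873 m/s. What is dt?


x/Vnmo = 2698/2873 = 0.939088
(x/Vnmo)^2 = 0.881886
t0^2 = 7.279204
sqrt(7.279204 + 0.881886) = 2.856762
dt = 2.856762 - 2.698 = 0.158762

0.158762


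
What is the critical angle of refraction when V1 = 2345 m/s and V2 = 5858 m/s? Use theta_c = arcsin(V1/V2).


V1/V2 = 2345/5858 = 0.400307
theta_c = arcsin(0.400307) = 23.5974 degrees

23.5974


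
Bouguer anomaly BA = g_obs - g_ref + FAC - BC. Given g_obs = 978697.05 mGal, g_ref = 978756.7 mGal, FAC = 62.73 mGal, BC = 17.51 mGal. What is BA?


BA = g_obs - g_ref + FAC - BC
= 978697.05 - 978756.7 + 62.73 - 17.51
= -14.43 mGal

-14.43


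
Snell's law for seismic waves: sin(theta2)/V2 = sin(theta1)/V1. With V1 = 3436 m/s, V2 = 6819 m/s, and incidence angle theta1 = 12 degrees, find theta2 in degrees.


sin(theta1) = sin(12 deg) = 0.207912
sin(theta2) = V2/V1 * sin(theta1) = 6819/3436 * 0.207912 = 0.412616
theta2 = arcsin(0.412616) = 24.3693 degrees

24.3693


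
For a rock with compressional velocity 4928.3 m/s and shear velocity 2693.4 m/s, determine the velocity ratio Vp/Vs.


Vp/Vs = 4928.3 / 2693.4
= 1.8298

1.8298


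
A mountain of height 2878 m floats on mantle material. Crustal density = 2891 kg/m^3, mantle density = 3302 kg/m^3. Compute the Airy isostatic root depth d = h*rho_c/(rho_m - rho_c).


rho_m - rho_c = 3302 - 2891 = 411
d = 2878 * 2891 / 411
= 8320298 / 411
= 20244.03 m

20244.03


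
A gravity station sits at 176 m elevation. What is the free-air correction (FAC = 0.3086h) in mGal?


FAC = 0.3086 * h
= 0.3086 * 176
= 54.3136 mGal

54.3136


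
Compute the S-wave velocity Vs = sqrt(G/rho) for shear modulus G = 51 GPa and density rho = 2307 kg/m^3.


Convert G to Pa: G = 51e9 Pa
Compute G/rho = 51e9 / 2307 = 22106631.9896
Vs = sqrt(22106631.9896) = 4701.77 m/s

4701.77


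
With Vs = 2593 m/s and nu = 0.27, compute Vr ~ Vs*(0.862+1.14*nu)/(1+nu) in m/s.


Numerator factor = 0.862 + 1.14*0.27 = 1.1698
Denominator = 1 + 0.27 = 1.27
Vr = 2593 * 1.1698 / 1.27 = 2388.42 m/s

2388.42


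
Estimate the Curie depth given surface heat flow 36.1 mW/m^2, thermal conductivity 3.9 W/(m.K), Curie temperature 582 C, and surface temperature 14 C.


T_Curie - T_surf = 582 - 14 = 568 C
Convert q to W/m^2: 36.1 mW/m^2 = 0.0361 W/m^2
d = 568 * 3.9 / 0.0361 = 61362.88 m

61362.88


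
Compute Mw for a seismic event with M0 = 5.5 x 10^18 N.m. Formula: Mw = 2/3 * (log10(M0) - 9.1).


log10(M0) = log10(5.5 x 10^18) = 18.7404
Mw = 2/3 * (18.7404 - 9.1)
= 2/3 * 9.6404
= 6.43

6.43


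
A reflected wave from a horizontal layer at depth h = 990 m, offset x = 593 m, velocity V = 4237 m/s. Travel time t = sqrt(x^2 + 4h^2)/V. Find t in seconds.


x^2 + 4h^2 = 593^2 + 4*990^2 = 351649 + 3920400 = 4272049
sqrt(4272049) = 2066.8936
t = 2066.8936 / 4237 = 0.4878 s

0.4878


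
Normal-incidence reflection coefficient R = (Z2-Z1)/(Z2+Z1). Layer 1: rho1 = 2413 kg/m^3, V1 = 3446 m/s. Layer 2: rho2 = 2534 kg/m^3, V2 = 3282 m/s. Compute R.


Z1 = 2413 * 3446 = 8315198
Z2 = 2534 * 3282 = 8316588
R = (8316588 - 8315198) / (8316588 + 8315198) = 1390 / 16631786 = 0.0001

1.000000e-04


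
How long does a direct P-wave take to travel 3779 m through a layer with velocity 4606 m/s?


t = x / V
= 3779 / 4606
= 0.8205 s

0.8205


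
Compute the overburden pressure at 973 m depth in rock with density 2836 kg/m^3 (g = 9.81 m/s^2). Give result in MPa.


P = rho * g * z / 1e6
= 2836 * 9.81 * 973 / 1e6
= 27069988.68 / 1e6
= 27.07 MPa

27.07


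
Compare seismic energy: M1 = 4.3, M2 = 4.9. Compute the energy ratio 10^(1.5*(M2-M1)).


M2 - M1 = 4.9 - 4.3 = 0.6
1.5 * 0.6 = 0.9
ratio = 10^0.9 = 7.94

7.94


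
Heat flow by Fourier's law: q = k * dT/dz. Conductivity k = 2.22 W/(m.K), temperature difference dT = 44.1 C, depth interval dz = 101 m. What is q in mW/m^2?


q = k * dT / dz * 1000
= 2.22 * 44.1 / 101 * 1000
= 0.969327 * 1000
= 969.3267 mW/m^2

969.3267


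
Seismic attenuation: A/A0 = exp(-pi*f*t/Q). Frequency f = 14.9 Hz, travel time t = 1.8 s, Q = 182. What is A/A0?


pi*f*t/Q = pi*14.9*1.8/182 = 0.462953
A/A0 = exp(-0.462953) = 0.629422

0.629422


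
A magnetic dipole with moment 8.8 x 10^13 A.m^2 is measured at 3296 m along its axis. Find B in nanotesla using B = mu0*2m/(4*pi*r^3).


m = 8.8 x 10^13 = 88000000000000 A.m^2
2m = 176000000000000 A.m^2
r^3 = 3296^3 = 35806478336
B = (4pi*10^-7) * 176000000000000 / (4*pi * 35806478336) * 1e9
= 221168122.812721 / 449957477165.2 * 1e9
= 491531.1647 nT

491531.1647


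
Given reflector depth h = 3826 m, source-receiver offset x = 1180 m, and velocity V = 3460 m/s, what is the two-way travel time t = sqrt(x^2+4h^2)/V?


x^2 + 4h^2 = 1180^2 + 4*3826^2 = 1392400 + 58553104 = 59945504
sqrt(59945504) = 7742.4482
t = 7742.4482 / 3460 = 2.2377 s

2.2377


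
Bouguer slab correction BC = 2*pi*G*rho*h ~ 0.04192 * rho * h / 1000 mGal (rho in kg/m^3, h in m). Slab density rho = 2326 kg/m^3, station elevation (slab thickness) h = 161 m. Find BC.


BC = 0.04192 * rho * h / 1000
= 0.04192 * 2326 * 161 / 1000
= 15.6985 mGal

15.6985


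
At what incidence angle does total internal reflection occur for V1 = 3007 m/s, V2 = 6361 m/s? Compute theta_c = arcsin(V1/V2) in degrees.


V1/V2 = 3007/6361 = 0.472724
theta_c = arcsin(0.472724) = 28.2113 degrees

28.2113


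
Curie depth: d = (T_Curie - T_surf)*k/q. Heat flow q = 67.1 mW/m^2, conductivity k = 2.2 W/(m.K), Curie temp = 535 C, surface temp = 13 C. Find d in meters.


T_Curie - T_surf = 535 - 13 = 522 C
Convert q to W/m^2: 67.1 mW/m^2 = 0.0671 W/m^2
d = 522 * 2.2 / 0.0671 = 17114.75 m

17114.75


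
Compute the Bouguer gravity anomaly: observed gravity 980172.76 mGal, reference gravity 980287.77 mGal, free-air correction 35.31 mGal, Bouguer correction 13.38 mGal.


BA = g_obs - g_ref + FAC - BC
= 980172.76 - 980287.77 + 35.31 - 13.38
= -93.08 mGal

-93.08


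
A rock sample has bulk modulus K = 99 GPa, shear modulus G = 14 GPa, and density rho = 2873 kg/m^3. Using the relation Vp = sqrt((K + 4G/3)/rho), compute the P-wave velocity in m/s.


First compute the effective modulus:
K + 4G/3 = 99e9 + 4*14e9/3 = 117666666666.67 Pa
Then divide by density:
117666666666.67 / 2873 = 40956027.3814 Pa/(kg/m^3)
Take the square root:
Vp = sqrt(40956027.3814) = 6399.69 m/s

6399.69


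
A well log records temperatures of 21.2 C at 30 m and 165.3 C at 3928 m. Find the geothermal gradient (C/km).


dT = 165.3 - 21.2 = 144.1 C
dz = 3928 - 30 = 3898 m
gradient = dT/dz * 1000 = 144.1/3898 * 1000 = 36.9677 C/km

36.9677


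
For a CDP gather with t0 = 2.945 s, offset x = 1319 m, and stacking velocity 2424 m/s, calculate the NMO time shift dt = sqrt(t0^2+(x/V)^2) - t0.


x/Vnmo = 1319/2424 = 0.544142
(x/Vnmo)^2 = 0.29609
t0^2 = 8.673025
sqrt(8.673025 + 0.29609) = 2.994848
dt = 2.994848 - 2.945 = 0.049848

0.049848


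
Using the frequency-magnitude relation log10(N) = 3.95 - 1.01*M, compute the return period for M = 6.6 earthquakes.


log10(N) = 3.95 - 1.01*6.6 = -2.716
N = 10^-2.716 = 0.001923
T = 1/N = 1/0.001923 = 519.996 years

519.996


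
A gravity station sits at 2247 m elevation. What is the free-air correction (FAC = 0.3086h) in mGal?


FAC = 0.3086 * h
= 0.3086 * 2247
= 693.4242 mGal

693.4242


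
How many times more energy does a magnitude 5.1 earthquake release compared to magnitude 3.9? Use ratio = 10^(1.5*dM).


M2 - M1 = 5.1 - 3.9 = 1.2
1.5 * 1.2 = 1.8
ratio = 10^1.8 = 63.1

63.1


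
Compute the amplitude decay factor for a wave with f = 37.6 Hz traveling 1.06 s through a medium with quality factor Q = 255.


pi*f*t/Q = pi*37.6*1.06/255 = 0.491025
A/A0 = exp(-0.491025) = 0.611999

0.611999


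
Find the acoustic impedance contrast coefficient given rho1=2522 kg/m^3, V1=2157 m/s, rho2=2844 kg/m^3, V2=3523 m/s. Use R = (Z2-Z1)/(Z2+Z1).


Z1 = 2522 * 2157 = 5439954
Z2 = 2844 * 3523 = 10019412
R = (10019412 - 5439954) / (10019412 + 5439954) = 4579458 / 15459366 = 0.2962

0.2962


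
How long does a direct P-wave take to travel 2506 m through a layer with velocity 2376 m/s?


t = x / V
= 2506 / 2376
= 1.0547 s

1.0547


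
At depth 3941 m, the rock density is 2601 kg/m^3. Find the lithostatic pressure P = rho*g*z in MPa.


P = rho * g * z / 1e6
= 2601 * 9.81 * 3941 / 1e6
= 100557807.21 / 1e6
= 100.5578 MPa

100.5578


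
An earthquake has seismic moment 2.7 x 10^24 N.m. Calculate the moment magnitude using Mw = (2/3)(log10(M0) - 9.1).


log10(M0) = log10(2.7 x 10^24) = 24.4314
Mw = 2/3 * (24.4314 - 9.1)
= 2/3 * 15.3314
= 10.22

10.22


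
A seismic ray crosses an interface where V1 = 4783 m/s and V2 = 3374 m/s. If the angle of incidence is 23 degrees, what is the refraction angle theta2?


sin(theta1) = sin(23 deg) = 0.390731
sin(theta2) = V2/V1 * sin(theta1) = 3374/4783 * 0.390731 = 0.275628
theta2 = arcsin(0.275628) = 15.9994 degrees

15.9994


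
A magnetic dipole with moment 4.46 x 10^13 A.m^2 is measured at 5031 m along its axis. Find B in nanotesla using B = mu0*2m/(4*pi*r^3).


m = 4.46 x 10^13 = 44600000000000 A.m^2
2m = 89200000000000 A.m^2
r^3 = 5031^3 = 127339444791
B = (4pi*10^-7) * 89200000000000 / (4*pi * 127339444791) * 1e9
= 112092025.880084 / 1600194657070.43 * 1e9
= 70048.994 nT

70048.994


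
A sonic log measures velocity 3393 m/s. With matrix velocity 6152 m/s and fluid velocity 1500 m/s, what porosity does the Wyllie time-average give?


1/V - 1/Vm = 1/3393 - 1/6152 = 0.00013218
1/Vf - 1/Vm = 1/1500 - 1/6152 = 0.00050412
phi = 0.00013218 / 0.00050412 = 0.2622

0.2622


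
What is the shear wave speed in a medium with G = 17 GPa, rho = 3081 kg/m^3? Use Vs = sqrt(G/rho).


Convert G to Pa: G = 17e9 Pa
Compute G/rho = 17e9 / 3081 = 5517689.062
Vs = sqrt(5517689.062) = 2348.98 m/s

2348.98


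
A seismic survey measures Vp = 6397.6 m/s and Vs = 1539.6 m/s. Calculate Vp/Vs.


Vp/Vs = 6397.6 / 1539.6
= 4.1554

4.1554


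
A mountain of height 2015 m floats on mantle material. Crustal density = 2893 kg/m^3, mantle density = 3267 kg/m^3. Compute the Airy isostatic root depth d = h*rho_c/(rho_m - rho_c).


rho_m - rho_c = 3267 - 2893 = 374
d = 2015 * 2893 / 374
= 5829395 / 374
= 15586.62 m

15586.62


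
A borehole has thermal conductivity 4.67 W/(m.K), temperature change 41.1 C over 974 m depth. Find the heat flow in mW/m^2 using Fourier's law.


q = k * dT / dz * 1000
= 4.67 * 41.1 / 974 * 1000
= 0.197061 * 1000
= 197.0606 mW/m^2

197.0606


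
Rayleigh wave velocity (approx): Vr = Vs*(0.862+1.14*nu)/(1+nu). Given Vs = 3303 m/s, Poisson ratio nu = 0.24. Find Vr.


Numerator factor = 0.862 + 1.14*0.24 = 1.1356
Denominator = 1 + 0.24 = 1.24
Vr = 3303 * 1.1356 / 1.24 = 3024.91 m/s

3024.91


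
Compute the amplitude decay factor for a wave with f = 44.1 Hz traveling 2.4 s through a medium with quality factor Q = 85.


pi*f*t/Q = pi*44.1*2.4/85 = 3.911837
A/A0 = exp(-3.911837) = 0.020004

0.020004


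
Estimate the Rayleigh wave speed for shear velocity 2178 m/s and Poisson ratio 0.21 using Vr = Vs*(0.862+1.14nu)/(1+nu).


Numerator factor = 0.862 + 1.14*0.21 = 1.1014
Denominator = 1 + 0.21 = 1.21
Vr = 2178 * 1.1014 / 1.21 = 1982.52 m/s

1982.52


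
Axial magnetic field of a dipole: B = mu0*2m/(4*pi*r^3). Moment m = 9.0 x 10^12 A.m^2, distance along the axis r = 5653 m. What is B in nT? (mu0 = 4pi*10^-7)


m = 9.0 x 10^12 = 9000000000000 A.m^2
2m = 18000000000000 A.m^2
r^3 = 5653^3 = 180649580077
B = (4pi*10^-7) * 18000000000000 / (4*pi * 180649580077) * 1e9
= 22619467.105847 / 2270109574575.94 * 1e9
= 9964.042 nT

9964.042


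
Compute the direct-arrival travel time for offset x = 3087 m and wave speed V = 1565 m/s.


t = x / V
= 3087 / 1565
= 1.9725 s

1.9725


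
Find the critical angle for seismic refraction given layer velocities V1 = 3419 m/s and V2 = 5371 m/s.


V1/V2 = 3419/5371 = 0.636567
theta_c = arcsin(0.636567) = 39.5363 degrees

39.5363


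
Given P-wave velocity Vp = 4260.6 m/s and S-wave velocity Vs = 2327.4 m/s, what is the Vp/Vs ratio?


Vp/Vs = 4260.6 / 2327.4
= 1.8306

1.8306


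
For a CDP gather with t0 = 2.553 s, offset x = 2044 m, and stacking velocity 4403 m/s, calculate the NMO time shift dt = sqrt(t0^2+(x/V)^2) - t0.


x/Vnmo = 2044/4403 = 0.464229
(x/Vnmo)^2 = 0.215509
t0^2 = 6.517809
sqrt(6.517809 + 0.215509) = 2.594864
dt = 2.594864 - 2.553 = 0.041864

0.041864


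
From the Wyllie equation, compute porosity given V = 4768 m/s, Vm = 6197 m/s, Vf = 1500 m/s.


1/V - 1/Vm = 1/4768 - 1/6197 = 4.836e-05
1/Vf - 1/Vm = 1/1500 - 1/6197 = 0.0005053
phi = 4.836e-05 / 0.0005053 = 0.0957

0.0957


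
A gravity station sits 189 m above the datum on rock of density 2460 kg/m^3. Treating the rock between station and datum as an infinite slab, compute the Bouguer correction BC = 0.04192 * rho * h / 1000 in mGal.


BC = 0.04192 * rho * h / 1000
= 0.04192 * 2460 * 189 / 1000
= 19.4903 mGal

19.4903
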